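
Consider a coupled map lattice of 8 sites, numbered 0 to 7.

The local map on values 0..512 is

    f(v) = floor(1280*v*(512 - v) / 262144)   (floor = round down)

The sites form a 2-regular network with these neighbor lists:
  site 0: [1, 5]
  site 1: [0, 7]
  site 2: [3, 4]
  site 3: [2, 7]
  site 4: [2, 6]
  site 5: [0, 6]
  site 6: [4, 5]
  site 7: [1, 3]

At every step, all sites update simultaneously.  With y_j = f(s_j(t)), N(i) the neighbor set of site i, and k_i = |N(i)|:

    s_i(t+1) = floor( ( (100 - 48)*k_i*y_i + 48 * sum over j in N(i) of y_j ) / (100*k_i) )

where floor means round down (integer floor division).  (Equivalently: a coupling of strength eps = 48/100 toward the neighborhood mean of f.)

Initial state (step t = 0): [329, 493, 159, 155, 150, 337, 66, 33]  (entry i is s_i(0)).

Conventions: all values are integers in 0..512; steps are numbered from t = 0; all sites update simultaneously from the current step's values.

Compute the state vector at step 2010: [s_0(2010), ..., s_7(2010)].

Answer: [307, 307, 307, 307, 307, 307, 307, 307]
Key observation: The state at step 7, [307, 307, 307, 307, 307, 307, 307, 307], reappears at step 8: the system is in a cycle of period 1 from step 7 on.  Therefore the state at step 2010 equals the state at step 7 + ((2010 - 7) mod 1) = 7, which is [307, 307, 307, 307, 307, 307, 307, 307].

Derivation:
t=0: [329, 493, 159, 155, 150, 337, 66, 33]
t=1: [232, 112, 270, 224, 237, 253, 206, 115]
t=2: [293, 242, 317, 293, 315, 315, 312, 243]
t=3: [312, 317, 304, 311, 302, 305, 303, 317]
t=4: [304, 301, 307, 304, 308, 307, 308, 301]
t=5: [308, 309, 307, 308, 306, 307, 306, 309]
t=6: [306, 306, 306, 306, 307, 306, 307, 306]
t=7: [307, 307, 307, 307, 307, 307, 307, 307]
t=8: [307, 307, 307, 307, 307, 307, 307, 307]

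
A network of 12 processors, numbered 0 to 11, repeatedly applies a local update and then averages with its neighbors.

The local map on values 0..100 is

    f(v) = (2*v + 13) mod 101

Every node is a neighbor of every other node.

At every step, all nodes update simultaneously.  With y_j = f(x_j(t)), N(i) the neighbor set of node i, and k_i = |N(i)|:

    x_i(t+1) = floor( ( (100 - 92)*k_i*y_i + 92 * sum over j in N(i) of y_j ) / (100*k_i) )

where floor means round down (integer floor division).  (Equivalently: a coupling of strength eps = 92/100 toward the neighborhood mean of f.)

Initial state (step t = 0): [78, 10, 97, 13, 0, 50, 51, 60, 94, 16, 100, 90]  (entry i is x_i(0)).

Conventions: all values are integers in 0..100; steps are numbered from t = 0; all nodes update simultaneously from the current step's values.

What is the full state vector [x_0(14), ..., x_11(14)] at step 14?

Answer: [43, 43, 43, 43, 43, 43, 43, 43, 43, 43, 43, 43]

Derivation:
t=0: [78, 10, 97, 13, 0, 50, 51, 60, 94, 16, 100, 90]
t=1: [38, 38, 38, 38, 38, 38, 38, 38, 38, 38, 38, 38]
t=2: [89, 89, 89, 89, 89, 89, 89, 89, 89, 89, 89, 89]
t=3: [90, 90, 90, 90, 90, 90, 90, 90, 90, 90, 90, 90]
t=4: [92, 92, 92, 92, 92, 92, 92, 92, 92, 92, 92, 92]
t=5: [96, 96, 96, 96, 96, 96, 96, 96, 96, 96, 96, 96]
t=6: [3, 3, 3, 3, 3, 3, 3, 3, 3, 3, 3, 3]
t=7: [19, 19, 19, 19, 19, 19, 19, 19, 19, 19, 19, 19]
t=8: [51, 51, 51, 51, 51, 51, 51, 51, 51, 51, 51, 51]
t=9: [14, 14, 14, 14, 14, 14, 14, 14, 14, 14, 14, 14]
t=10: [41, 41, 41, 41, 41, 41, 41, 41, 41, 41, 41, 41]
t=11: [95, 95, 95, 95, 95, 95, 95, 95, 95, 95, 95, 95]
t=12: [1, 1, 1, 1, 1, 1, 1, 1, 1, 1, 1, 1]
t=13: [15, 15, 15, 15, 15, 15, 15, 15, 15, 15, 15, 15]
t=14: [43, 43, 43, 43, 43, 43, 43, 43, 43, 43, 43, 43]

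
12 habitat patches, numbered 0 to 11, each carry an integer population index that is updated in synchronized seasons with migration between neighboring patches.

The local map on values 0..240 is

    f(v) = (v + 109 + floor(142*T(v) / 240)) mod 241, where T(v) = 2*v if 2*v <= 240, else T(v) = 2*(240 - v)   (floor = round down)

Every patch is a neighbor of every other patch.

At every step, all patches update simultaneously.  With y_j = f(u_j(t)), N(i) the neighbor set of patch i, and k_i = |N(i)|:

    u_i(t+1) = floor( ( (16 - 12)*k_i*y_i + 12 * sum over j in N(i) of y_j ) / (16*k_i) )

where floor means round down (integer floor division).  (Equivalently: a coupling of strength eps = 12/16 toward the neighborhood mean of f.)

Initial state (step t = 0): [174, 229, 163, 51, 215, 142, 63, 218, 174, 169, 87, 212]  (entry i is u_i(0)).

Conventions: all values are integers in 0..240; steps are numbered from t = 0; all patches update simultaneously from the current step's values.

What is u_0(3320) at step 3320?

Simulating step by step:
t=0: [174, 229, 163, 51, 215, 142, 63, 218, 174, 169, 87, 212]
t=1: [112, 111, 113, 131, 111, 113, 92, 111, 112, 113, 101, 111]
t=2: [108, 107, 108, 110, 107, 108, 100, 107, 108, 108, 103, 107]
t=3: [100, 100, 100, 101, 100, 100, 97, 100, 100, 100, 98, 100]
t=4: [85, 85, 85, 85, 85, 85, 84, 85, 85, 85, 84, 85]
t=5: [52, 52, 52, 52, 52, 52, 52, 52, 52, 52, 52, 52]
t=6: [222, 222, 222, 222, 222, 222, 222, 222, 222, 222, 222, 222]
t=7: [111, 111, 111, 111, 111, 111, 111, 111, 111, 111, 111, 111]
t=8: [110, 110, 110, 110, 110, 110, 110, 110, 110, 110, 110, 110]
t=9: [108, 108, 108, 108, 108, 108, 108, 108, 108, 108, 108, 108]
t=10: [103, 103, 103, 103, 103, 103, 103, 103, 103, 103, 103, 103]
t=11: [92, 92, 92, 92, 92, 92, 92, 92, 92, 92, 92, 92]
t=12: [68, 68, 68, 68, 68, 68, 68, 68, 68, 68, 68, 68]
t=13: [16, 16, 16, 16, 16, 16, 16, 16, 16, 16, 16, 16]
t=14: [143, 143, 143, 143, 143, 143, 143, 143, 143, 143, 143, 143]
t=15: [125, 125, 125, 125, 125, 125, 125, 125, 125, 125, 125, 125]
t=16: [129, 129, 129, 129, 129, 129, 129, 129, 129, 129, 129, 129]
t=17: [128, 128, 128, 128, 128, 128, 128, 128, 128, 128, 128, 128]
t=18: [128, 128, 128, 128, 128, 128, 128, 128, 128, 128, 128, 128]

Answer: u_0(3320) = 128
Key observation: The state at step 17, [128, 128, 128, 128, 128, 128, 128, 128, 128, 128, 128, 128], reappears at step 18: the system is in a cycle of period 1 from step 17 on.  Therefore the state at step 3320 equals the state at step 17 + ((3320 - 17) mod 1) = 17, which is [128, 128, 128, 128, 128, 128, 128, 128, 128, 128, 128, 128].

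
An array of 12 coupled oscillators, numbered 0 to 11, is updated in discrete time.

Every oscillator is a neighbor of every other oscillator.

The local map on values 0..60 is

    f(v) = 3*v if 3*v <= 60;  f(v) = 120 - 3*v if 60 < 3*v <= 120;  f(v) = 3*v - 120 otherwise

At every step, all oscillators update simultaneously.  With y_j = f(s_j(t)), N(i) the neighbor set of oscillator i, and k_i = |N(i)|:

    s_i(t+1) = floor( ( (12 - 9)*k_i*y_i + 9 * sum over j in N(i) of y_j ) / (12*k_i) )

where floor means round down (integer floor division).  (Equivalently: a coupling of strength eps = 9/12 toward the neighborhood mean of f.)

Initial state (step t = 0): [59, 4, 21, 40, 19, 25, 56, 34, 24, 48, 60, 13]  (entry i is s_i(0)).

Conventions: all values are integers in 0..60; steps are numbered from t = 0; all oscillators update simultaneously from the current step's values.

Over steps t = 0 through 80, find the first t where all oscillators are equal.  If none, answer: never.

Answer: 5
Key observation: Synchronization is absorbing here: once all oscillators are equal they stay equal, and step 5 is the first all-equal step.

Derivation:
t=0: [59, 4, 21, 40, 19, 25, 56, 34, 24, 48, 60, 13]  (not all equal)
t=1: [42, 33, 42, 31, 42, 39, 40, 34, 40, 36, 42, 38]  (not all equal)
t=2: [8, 11, 8, 12, 8, 8, 7, 10, 7, 9, 8, 8]  (not all equal)
t=3: [25, 27, 25, 27, 25, 25, 25, 26, 25, 26, 25, 25]  (not all equal)
t=4: [43, 42, 43, 42, 43, 43, 43, 43, 43, 43, 43, 43]  (not all equal)
t=5: [8, 8, 8, 8, 8, 8, 8, 8, 8, 8, 8, 8]  (all equal)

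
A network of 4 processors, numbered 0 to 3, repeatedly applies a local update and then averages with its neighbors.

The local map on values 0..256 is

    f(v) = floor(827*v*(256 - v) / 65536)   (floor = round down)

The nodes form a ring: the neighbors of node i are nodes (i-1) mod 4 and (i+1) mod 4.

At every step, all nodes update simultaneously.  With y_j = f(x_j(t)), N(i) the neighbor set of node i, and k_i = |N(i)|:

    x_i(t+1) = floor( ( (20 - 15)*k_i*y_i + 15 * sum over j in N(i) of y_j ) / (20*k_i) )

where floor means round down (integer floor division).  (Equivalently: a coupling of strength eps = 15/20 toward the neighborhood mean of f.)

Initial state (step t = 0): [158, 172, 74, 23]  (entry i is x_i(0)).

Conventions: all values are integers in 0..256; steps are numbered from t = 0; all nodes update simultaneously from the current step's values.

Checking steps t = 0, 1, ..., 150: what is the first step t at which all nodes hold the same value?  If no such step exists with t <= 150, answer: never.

Answer: 8
Key observation: Synchronization is absorbing here: once all nodes are equal they stay equal, and step 8 is the first all-equal step.

Derivation:
t=0: [158, 172, 74, 23]  (not all equal)
t=1: [142, 182, 135, 153]  (not all equal)
t=2: [188, 196, 189, 203]  (not all equal)
t=3: [146, 157, 145, 153]  (not all equal)
t=4: [198, 200, 198, 201]  (not all equal)
t=5: [141, 143, 141, 142]  (not all equal)
t=6: [203, 203, 203, 204]  (not all equal)
t=7: [134, 135, 134, 134]  (not all equal)
t=8: [206, 206, 206, 206]  (all equal)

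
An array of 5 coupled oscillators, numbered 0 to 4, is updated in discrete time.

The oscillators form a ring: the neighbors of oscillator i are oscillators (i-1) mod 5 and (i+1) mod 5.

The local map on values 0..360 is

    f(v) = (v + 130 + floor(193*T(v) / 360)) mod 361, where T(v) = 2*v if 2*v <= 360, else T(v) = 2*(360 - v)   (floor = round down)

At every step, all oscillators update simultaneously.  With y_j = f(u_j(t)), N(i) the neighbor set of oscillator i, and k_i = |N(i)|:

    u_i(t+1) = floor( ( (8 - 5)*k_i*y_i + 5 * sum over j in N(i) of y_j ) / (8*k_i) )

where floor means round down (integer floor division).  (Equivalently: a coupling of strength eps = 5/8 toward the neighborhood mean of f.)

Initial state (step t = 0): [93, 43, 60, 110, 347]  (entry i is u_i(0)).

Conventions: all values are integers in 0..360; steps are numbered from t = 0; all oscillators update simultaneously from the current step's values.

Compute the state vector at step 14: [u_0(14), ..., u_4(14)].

Answer: [137, 137, 137, 137, 137]

Derivation:
t=0: [93, 43, 60, 110, 347]
t=1: [229, 262, 275, 253, 260]
t=2: [136, 136, 135, 135, 136]
t=3: [50, 49, 48, 48, 49]
t=4: [231, 231, 229, 229, 231]
t=5: [138, 138, 138, 138, 138]
t=6: [54, 54, 54, 54, 54]
t=7: [241, 241, 241, 241, 241]
t=8: [137, 137, 137, 137, 137]
t=9: [52, 52, 52, 52, 52]
t=10: [237, 237, 237, 237, 237]
t=11: [137, 137, 137, 137, 137]
t=12: [52, 52, 52, 52, 52]
t=13: [237, 237, 237, 237, 237]
t=14: [137, 137, 137, 137, 137]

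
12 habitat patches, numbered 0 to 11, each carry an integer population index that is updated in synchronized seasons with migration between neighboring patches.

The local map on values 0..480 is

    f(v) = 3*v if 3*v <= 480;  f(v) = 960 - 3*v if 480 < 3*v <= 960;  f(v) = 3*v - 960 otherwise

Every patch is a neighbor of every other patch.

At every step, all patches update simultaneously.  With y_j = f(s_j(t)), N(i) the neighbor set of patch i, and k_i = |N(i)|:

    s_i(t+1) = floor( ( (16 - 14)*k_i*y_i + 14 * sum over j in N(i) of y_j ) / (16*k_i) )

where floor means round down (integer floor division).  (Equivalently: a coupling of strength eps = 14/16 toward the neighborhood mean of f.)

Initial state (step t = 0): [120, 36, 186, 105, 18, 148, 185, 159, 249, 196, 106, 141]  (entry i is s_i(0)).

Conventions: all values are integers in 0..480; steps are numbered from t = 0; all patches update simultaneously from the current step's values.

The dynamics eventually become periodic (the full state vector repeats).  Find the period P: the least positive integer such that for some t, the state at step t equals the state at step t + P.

Simulating step by step:
t=0: [120, 36, 186, 105, 18, 148, 185, 159, 249, 196, 106, 141]
t=1: [325, 314, 327, 323, 311, 329, 327, 331, 319, 326, 323, 328]
t=2: [18, 18, 18, 18, 19, 19, 18, 19, 18, 18, 18, 18]
t=3: [54, 54, 54, 54, 54, 54, 54, 54, 54, 54, 54, 54]
t=4: [162, 162, 162, 162, 162, 162, 162, 162, 162, 162, 162, 162]
t=5: [474, 474, 474, 474, 474, 474, 474, 474, 474, 474, 474, 474]
t=6: [462, 462, 462, 462, 462, 462, 462, 462, 462, 462, 462, 462]
t=7: [426, 426, 426, 426, 426, 426, 426, 426, 426, 426, 426, 426]
t=8: [318, 318, 318, 318, 318, 318, 318, 318, 318, 318, 318, 318]
t=9: [6, 6, 6, 6, 6, 6, 6, 6, 6, 6, 6, 6]
t=10: [18, 18, 18, 18, 18, 18, 18, 18, 18, 18, 18, 18]
t=11: [54, 54, 54, 54, 54, 54, 54, 54, 54, 54, 54, 54]

Answer: 8
Key observation: The state at step 3, [54, 54, 54, 54, 54, 54, 54, 54, 54, 54, 54, 54], reappears at step 11 — and no state repeats earlier — so the cycle the system enters has period 8.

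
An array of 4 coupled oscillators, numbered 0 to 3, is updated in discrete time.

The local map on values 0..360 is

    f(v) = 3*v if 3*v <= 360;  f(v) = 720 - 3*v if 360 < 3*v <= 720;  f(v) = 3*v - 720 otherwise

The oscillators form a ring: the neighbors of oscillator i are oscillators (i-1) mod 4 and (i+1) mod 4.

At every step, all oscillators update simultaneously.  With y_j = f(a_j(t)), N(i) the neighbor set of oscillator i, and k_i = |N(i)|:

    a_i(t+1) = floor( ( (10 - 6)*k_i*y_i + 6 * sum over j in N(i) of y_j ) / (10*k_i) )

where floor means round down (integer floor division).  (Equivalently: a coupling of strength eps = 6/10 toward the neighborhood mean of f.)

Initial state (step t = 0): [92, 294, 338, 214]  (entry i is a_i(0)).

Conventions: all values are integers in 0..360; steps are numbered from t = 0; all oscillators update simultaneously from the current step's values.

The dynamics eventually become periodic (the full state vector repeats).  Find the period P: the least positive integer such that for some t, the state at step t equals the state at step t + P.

Answer: 23
Key observation: The state at step 58, [82, 82, 97, 97], reappears at step 81 — and no state repeats earlier — so the cycle the system enters has period 23.

Derivation:
t=0: [92, 294, 338, 214]
t=1: [182, 235, 189, 202]
t=2: [108, 104, 99, 143]
t=3: [310, 311, 299, 302]
t=4: [203, 201, 190, 190]
t=5: [124, 125, 140, 138]
t=6: [334, 332, 315, 316]
t=7: [264, 262, 241, 243]
t=8: [51, 48, 23, 26]
t=9: [127, 124, 94, 97]
t=10: [327, 325, 304, 302]
t=11: [236, 237, 209, 210]
t=12: [34, 35, 66, 67]
t=13: [132, 132, 171, 170]
t=14: [289, 288, 243, 243]
t=15: [104, 104, 49, 50]
t=16: [263, 262, 197, 197]
t=17: [86, 85, 110, 111]
t=18: [279, 278, 308, 309]
t=19: [143, 141, 177, 179]
t=20: [260, 262, 219, 217]
t=21: [64, 63, 65, 64]
t=22: [191, 191, 192, 192]
t=23: [146, 146, 144, 144]
t=24: [283, 283, 286, 286]
t=25: [131, 131, 135, 135]
t=26: [323, 323, 318, 318]
t=27: [244, 244, 238, 238]
t=28: [10, 10, 7, 7]
t=29: [27, 27, 23, 23]
t=30: [77, 77, 72, 72]
t=31: [226, 226, 220, 220]
t=32: [47, 47, 54, 54]
t=33: [147, 147, 155, 155]
t=34: [271, 271, 262, 262]
t=35: [84, 84, 74, 74]
t=36: [243, 243, 231, 231]
t=37: [14, 14, 21, 21]
t=38: [48, 48, 56, 56]
t=39: [151, 151, 160, 160]
t=40: [258, 258, 248, 248]
t=41: [45, 45, 33, 33]
t=42: [124, 124, 109, 109]
t=43: [341, 341, 333, 333]
t=44: [295, 295, 286, 286]
t=45: [156, 156, 146, 146]
t=46: [261, 261, 273, 273]
t=47: [73, 73, 88, 88]
t=48: [232, 232, 250, 250]
t=49: [25, 25, 28, 28]
t=50: [77, 77, 81, 81]
t=51: [234, 234, 239, 239]
t=52: [13, 13, 7, 7]
t=53: [33, 33, 26, 26]
t=54: [92, 92, 84, 84]
t=55: [268, 268, 259, 259]
t=56: [75, 75, 65, 65]
t=57: [216, 216, 204, 204]
t=58: [82, 82, 97, 97]
t=59: [259, 259, 277, 277]
t=60: [73, 73, 94, 94]
t=61: [237, 237, 263, 263]
t=62: [27, 27, 51, 51]
t=63: [102, 102, 131, 131]
t=64: [312, 312, 320, 320]
t=65: [223, 223, 232, 232]
t=66: [42, 42, 32, 32]
t=67: [117, 117, 105, 105]
t=68: [340, 340, 325, 325]
t=69: [286, 286, 268, 268]
t=70: [121, 121, 100, 100]
t=71: [339, 339, 317, 317]
t=72: [277, 277, 250, 250]
t=73: [86, 86, 54, 54]
t=74: [229, 229, 190, 190]
t=75: [68, 68, 114, 114]
t=76: [245, 245, 300, 300]
t=77: [64, 64, 130, 130]
t=78: [233, 233, 288, 288]
t=79: [57, 57, 107, 107]
t=80: [216, 216, 276, 276]
t=81: [82, 82, 97, 97]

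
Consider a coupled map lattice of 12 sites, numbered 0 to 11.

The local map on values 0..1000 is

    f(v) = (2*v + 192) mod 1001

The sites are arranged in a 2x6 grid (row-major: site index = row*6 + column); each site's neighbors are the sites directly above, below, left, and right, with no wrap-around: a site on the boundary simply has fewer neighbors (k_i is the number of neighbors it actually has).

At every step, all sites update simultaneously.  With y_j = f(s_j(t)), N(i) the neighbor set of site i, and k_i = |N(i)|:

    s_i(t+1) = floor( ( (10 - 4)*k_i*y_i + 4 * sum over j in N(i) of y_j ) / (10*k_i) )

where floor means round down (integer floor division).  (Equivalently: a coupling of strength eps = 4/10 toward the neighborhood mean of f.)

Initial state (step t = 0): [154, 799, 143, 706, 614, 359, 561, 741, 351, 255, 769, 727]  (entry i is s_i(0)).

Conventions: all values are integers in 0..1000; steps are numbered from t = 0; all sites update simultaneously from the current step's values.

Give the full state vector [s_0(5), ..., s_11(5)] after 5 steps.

Answer: [835, 586, 645, 448, 559, 382, 820, 629, 635, 275, 683, 688]

Derivation:
t=0: [154, 799, 143, 706, 614, 359, 561, 741, 351, 255, 769, 727]
t=1: [520, 693, 591, 575, 550, 758, 422, 669, 783, 718, 672, 714]
t=2: [261, 497, 447, 376, 385, 606, 173, 499, 658, 593, 525, 619]
t=3: [573, 242, 269, 756, 788, 520, 503, 277, 391, 451, 380, 386]
t=4: [376, 647, 751, 633, 711, 484, 334, 693, 793, 406, 814, 815]
t=5: [835, 586, 645, 448, 559, 382, 820, 629, 635, 275, 683, 688]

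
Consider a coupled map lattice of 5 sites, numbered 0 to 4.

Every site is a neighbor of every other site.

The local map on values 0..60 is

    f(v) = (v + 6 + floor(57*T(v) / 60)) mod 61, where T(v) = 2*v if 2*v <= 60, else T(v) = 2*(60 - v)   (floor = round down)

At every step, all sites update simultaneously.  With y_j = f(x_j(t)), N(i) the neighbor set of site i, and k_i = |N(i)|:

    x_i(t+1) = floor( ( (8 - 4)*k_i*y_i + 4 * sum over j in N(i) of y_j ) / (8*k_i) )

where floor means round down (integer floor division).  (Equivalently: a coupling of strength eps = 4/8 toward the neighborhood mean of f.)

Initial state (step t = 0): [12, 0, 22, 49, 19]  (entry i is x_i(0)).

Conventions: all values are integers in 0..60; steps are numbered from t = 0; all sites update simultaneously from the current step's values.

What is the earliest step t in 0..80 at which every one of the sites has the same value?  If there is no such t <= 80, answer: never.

Answer: 13
Key observation: Synchronization is absorbing here: once all sites are equal they stay equal, and step 13 is the first all-equal step.

Derivation:
t=0: [12, 0, 22, 49, 19]  (not all equal)
t=1: [23, 10, 11, 13, 8]  (not all equal)
t=2: [23, 32, 33, 35, 30]  (not all equal)
t=3: [20, 27, 27, 26, 28]  (not all equal)
t=4: [13, 20, 20, 19, 21]  (not all equal)
t=5: [22, 7, 7, 6, 8]  (not all equal)
t=6: [17, 23, 23, 22, 24]  (not all equal)
t=7: [33, 16, 16, 15, 17]  (not all equal)
t=8: [40, 49, 49, 48, 50]  (not all equal)
t=9: [18, 15, 15, 15, 15]  (not all equal)
t=10: [53, 50, 50, 50, 50]  (not all equal)
t=11: [12, 13, 13, 13, 13]  (not all equal)
t=12: [41, 42, 42, 42, 42]  (not all equal)
t=13: [21, 21, 21, 21, 21]  (all equal)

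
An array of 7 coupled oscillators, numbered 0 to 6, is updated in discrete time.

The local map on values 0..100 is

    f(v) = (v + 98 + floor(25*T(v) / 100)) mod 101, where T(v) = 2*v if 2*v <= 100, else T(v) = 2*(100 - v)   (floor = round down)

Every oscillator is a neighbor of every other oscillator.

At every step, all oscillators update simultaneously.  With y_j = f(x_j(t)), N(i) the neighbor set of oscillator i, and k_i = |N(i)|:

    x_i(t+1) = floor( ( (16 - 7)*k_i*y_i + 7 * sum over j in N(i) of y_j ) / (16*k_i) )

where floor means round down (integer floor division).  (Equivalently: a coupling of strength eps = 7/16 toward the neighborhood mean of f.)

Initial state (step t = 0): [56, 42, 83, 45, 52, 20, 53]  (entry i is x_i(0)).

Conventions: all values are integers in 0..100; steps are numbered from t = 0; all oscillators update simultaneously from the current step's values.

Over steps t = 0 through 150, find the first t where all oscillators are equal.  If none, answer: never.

Answer: 4
Key observation: Synchronization is absorbing here: once all oscillators are equal they stay equal, and step 4 is the first all-equal step.

Derivation:
t=0: [56, 42, 83, 45, 52, 20, 53]  (not all equal)
t=1: [70, 62, 76, 64, 69, 46, 69]  (not all equal)
t=2: [80, 78, 81, 78, 79, 72, 79]  (not all equal)
t=3: [86, 85, 86, 85, 85, 84, 85]  (not all equal)
t=4: [89, 89, 89, 89, 89, 89, 89]  (all equal)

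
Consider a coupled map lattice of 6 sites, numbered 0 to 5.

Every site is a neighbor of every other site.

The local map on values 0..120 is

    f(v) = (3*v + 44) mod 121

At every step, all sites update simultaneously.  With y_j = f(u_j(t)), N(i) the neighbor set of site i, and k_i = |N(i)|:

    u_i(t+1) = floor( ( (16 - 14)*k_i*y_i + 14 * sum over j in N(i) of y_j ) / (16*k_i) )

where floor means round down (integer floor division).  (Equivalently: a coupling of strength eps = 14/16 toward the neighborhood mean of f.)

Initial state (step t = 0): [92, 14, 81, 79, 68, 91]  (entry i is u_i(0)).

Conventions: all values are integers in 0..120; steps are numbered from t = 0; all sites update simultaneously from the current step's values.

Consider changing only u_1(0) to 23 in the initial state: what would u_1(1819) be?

Simulating step by step:
t=0: [92, 23, 81, 79, 68, 91]
t=1: [58, 56, 60, 60, 62, 58]
t=2: [100, 100, 99, 99, 99, 100]
t=3: [100, 100, 100, 100, 100, 100]
t=4: [102, 102, 102, 102, 102, 102]
t=5: [108, 108, 108, 108, 108, 108]
t=6: [5, 5, 5, 5, 5, 5]
t=7: [59, 59, 59, 59, 59, 59]
t=8: [100, 100, 100, 100, 100, 100]

Answer: u_1(1819) = 102
Key observation: The state at step 3, [100, 100, 100, 100, 100, 100], reappears at step 8: the system is in a cycle of period 5 from step 3 on.  Therefore the state at step 1819 equals the state at step 3 + ((1819 - 3) mod 5) = 4, which is [102, 102, 102, 102, 102, 102].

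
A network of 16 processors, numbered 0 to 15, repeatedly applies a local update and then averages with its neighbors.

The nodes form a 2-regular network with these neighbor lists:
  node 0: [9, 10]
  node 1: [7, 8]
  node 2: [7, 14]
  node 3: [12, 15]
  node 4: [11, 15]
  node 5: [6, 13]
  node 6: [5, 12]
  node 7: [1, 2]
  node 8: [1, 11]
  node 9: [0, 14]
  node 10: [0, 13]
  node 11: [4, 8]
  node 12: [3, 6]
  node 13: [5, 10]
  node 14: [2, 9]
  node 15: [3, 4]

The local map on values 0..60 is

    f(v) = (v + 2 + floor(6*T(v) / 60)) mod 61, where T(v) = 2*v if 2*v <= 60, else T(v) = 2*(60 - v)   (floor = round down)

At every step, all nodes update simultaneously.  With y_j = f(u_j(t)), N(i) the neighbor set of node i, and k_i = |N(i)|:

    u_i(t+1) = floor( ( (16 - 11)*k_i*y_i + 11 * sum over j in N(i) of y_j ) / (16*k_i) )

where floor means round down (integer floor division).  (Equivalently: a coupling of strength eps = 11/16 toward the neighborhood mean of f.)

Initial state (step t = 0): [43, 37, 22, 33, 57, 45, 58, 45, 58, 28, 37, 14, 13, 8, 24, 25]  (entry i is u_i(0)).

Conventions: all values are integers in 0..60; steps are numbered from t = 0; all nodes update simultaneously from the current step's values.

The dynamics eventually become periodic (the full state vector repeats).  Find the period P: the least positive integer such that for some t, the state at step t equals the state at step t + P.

Answer: 16
Key observation: The state at step 8, [0, 0, 0, 0, 0, 0, 0, 0, 0, 0, 0, 0, 0, 0, 0, 0], reappears at step 24 — and no state repeats earlier — so the cycle the system enters has period 16.

Derivation:
t=0: [43, 37, 22, 33, 57, 45, 58, 45, 58, 28, 37, 14, 13, 8, 24, 25]
t=1: [41, 51, 36, 29, 35, 40, 41, 40, 39, 37, 33, 46, 39, 35, 31, 44]
t=2: [42, 48, 42, 43, 47, 44, 45, 47, 49, 42, 42, 45, 42, 42, 41, 42]
t=3: [47, 52, 48, 47, 49, 48, 48, 49, 51, 46, 47, 51, 48, 47, 46, 48]
t=4: [50, 53, 51, 51, 53, 51, 52, 53, 54, 50, 51, 53, 51, 51, 50, 52]
t=5: [54, 56, 54, 54, 55, 54, 54, 55, 56, 54, 54, 56, 54, 54, 54, 55]
t=6: [57, 58, 57, 57, 58, 57, 57, 57, 58, 57, 57, 58, 57, 57, 57, 57]
t=7: [59, 59, 59, 59, 59, 59, 59, 59, 60, 59, 59, 60, 59, 59, 59, 59]
t=8: [0, 0, 0, 0, 0, 0, 0, 0, 0, 0, 0, 0, 0, 0, 0, 0]
t=9: [2, 2, 2, 2, 2, 2, 2, 2, 2, 2, 2, 2, 2, 2, 2, 2]
t=10: [4, 4, 4, 4, 4, 4, 4, 4, 4, 4, 4, 4, 4, 4, 4, 4]
t=11: [6, 6, 6, 6, 6, 6, 6, 6, 6, 6, 6, 6, 6, 6, 6, 6]
t=12: [9, 9, 9, 9, 9, 9, 9, 9, 9, 9, 9, 9, 9, 9, 9, 9]
t=13: [12, 12, 12, 12, 12, 12, 12, 12, 12, 12, 12, 12, 12, 12, 12, 12]
t=14: [16, 16, 16, 16, 16, 16, 16, 16, 16, 16, 16, 16, 16, 16, 16, 16]
t=15: [21, 21, 21, 21, 21, 21, 21, 21, 21, 21, 21, 21, 21, 21, 21, 21]
t=16: [27, 27, 27, 27, 27, 27, 27, 27, 27, 27, 27, 27, 27, 27, 27, 27]
t=17: [34, 34, 34, 34, 34, 34, 34, 34, 34, 34, 34, 34, 34, 34, 34, 34]
t=18: [41, 41, 41, 41, 41, 41, 41, 41, 41, 41, 41, 41, 41, 41, 41, 41]
t=19: [46, 46, 46, 46, 46, 46, 46, 46, 46, 46, 46, 46, 46, 46, 46, 46]
t=20: [50, 50, 50, 50, 50, 50, 50, 50, 50, 50, 50, 50, 50, 50, 50, 50]
t=21: [54, 54, 54, 54, 54, 54, 54, 54, 54, 54, 54, 54, 54, 54, 54, 54]
t=22: [57, 57, 57, 57, 57, 57, 57, 57, 57, 57, 57, 57, 57, 57, 57, 57]
t=23: [59, 59, 59, 59, 59, 59, 59, 59, 59, 59, 59, 59, 59, 59, 59, 59]
t=24: [0, 0, 0, 0, 0, 0, 0, 0, 0, 0, 0, 0, 0, 0, 0, 0]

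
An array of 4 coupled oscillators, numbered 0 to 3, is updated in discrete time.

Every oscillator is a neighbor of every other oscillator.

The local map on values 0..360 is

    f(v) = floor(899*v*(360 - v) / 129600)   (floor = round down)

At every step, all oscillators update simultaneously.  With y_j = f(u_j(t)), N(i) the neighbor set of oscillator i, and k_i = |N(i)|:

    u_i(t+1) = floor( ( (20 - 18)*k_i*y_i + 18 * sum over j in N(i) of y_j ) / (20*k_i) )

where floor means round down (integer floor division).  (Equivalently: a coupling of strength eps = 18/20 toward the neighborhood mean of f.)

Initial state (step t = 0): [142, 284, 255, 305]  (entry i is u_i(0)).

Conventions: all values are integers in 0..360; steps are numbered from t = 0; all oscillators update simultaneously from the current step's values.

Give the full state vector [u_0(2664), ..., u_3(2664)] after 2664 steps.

Simulating step by step:
t=0: [142, 284, 255, 305]
t=1: [156, 169, 162, 176]
t=2: [222, 222, 222, 221]
t=3: [212, 212, 212, 212]
t=4: [217, 217, 217, 217]
t=5: [215, 215, 215, 215]
t=6: [216, 216, 216, 216]
t=7: [215, 215, 215, 215]

Answer: [216, 216, 216, 216]
Key observation: The state at step 5, [215, 215, 215, 215], reappears at step 7: the system is in a cycle of period 2 from step 5 on.  Therefore the state at step 2664 equals the state at step 5 + ((2664 - 5) mod 2) = 6, which is [216, 216, 216, 216].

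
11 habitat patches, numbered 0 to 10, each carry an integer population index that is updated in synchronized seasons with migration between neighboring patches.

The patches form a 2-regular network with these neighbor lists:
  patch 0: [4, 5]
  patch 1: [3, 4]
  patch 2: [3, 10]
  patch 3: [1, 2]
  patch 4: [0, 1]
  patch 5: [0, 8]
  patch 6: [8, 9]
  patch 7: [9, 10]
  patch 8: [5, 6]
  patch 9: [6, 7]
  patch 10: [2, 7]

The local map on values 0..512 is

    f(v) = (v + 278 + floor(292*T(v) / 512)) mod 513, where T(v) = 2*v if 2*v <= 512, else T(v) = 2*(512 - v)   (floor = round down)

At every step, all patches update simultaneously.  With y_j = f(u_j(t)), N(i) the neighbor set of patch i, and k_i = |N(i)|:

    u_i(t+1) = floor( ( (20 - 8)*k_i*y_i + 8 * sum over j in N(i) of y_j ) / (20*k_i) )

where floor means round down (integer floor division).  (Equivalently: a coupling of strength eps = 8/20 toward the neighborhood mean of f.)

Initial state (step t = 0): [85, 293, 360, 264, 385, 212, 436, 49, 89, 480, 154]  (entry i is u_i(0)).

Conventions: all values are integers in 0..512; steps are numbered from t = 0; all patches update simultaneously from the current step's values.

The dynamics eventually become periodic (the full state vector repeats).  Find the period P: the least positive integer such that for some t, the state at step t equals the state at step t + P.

Answer: 2
Key observation: The state at step 5, [306, 306, 305, 305, 306, 306, 306, 305, 306, 305, 305], reappears at step 7 — and no state repeats earlier — so the cycle the system enters has period 2.

Derivation:
t=0: [85, 293, 360, 264, 385, 212, 436, 49, 89, 480, 154]
t=1: [377, 305, 259, 307, 329, 316, 322, 304, 381, 302, 192]
t=2: [298, 305, 283, 306, 301, 300, 302, 280, 298, 305, 229]
t=3: [306, 305, 297, 306, 306, 306, 306, 297, 306, 306, 276]
t=4: [305, 305, 307, 305, 305, 305, 305, 307, 305, 305, 308]
t=5: [306, 306, 305, 305, 306, 306, 306, 305, 306, 305, 305]
t=6: [305, 305, 306, 305, 305, 305, 305, 306, 305, 305, 306]
t=7: [306, 306, 305, 305, 306, 306, 306, 305, 306, 305, 305]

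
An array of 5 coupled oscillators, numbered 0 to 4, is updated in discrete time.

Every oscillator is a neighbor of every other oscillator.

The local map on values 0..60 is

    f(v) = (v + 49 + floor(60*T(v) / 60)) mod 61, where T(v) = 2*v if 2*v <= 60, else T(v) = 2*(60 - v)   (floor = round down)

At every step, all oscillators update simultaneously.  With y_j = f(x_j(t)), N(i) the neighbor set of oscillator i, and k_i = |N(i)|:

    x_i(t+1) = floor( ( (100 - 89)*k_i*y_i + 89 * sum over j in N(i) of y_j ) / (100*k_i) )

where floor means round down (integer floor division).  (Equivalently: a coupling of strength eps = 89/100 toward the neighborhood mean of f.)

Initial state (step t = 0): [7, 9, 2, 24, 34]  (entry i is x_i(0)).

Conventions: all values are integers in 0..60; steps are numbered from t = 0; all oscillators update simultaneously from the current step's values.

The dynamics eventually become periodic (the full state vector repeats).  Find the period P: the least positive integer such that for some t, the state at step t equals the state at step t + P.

Answer: 2
Key observation: The state at step 5, [55, 55, 55, 55, 55], reappears at step 7 — and no state repeats earlier — so the cycle the system enters has period 2.

Derivation:
t=0: [7, 9, 2, 24, 34]
t=1: [32, 32, 27, 27, 32]
t=2: [11, 11, 12, 12, 11]
t=3: [22, 22, 21, 21, 22]
t=4: [52, 52, 53, 53, 52]
t=5: [55, 55, 55, 55, 55]
t=6: [53, 53, 53, 53, 53]
t=7: [55, 55, 55, 55, 55]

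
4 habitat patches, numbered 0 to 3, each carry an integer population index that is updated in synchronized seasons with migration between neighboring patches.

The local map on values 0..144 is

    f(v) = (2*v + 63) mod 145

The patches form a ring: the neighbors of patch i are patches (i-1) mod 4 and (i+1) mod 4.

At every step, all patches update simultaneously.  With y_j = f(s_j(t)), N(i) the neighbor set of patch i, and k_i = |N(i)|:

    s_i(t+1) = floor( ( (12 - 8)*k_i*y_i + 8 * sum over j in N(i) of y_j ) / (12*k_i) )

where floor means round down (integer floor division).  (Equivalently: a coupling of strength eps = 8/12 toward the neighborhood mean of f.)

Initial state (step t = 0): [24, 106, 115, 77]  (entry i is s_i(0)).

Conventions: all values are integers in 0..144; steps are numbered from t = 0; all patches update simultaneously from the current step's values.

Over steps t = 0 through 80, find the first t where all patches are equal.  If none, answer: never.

Simulating step by step:
t=0: [24, 106, 115, 77]  (not all equal)
t=1: [104, 81, 68, 62]  (not all equal)
t=2: [82, 86, 58, 74]  (not all equal)
t=3: [79, 68, 63, 60]  (not all equal)
t=4: [56, 58, 45, 52]  (not all equal)
t=5: [28, 24, 21, 20]  (not all equal)
t=6: [111, 111, 106, 109]  (not all equal)
t=7: [138, 136, 135, 135]  (not all equal)
t=8: [45, 45, 43, 45]  (not all equal)
t=9: [8, 6, 6, 6]  (not all equal)
t=10: [76, 76, 75, 76]  (not all equal)
t=11: [70, 69, 69, 69]  (not all equal)
t=12: [56, 56, 56, 56]  (all equal)

Answer: 12
Key observation: Synchronization is absorbing here: once all patches are equal they stay equal, and step 12 is the first all-equal step.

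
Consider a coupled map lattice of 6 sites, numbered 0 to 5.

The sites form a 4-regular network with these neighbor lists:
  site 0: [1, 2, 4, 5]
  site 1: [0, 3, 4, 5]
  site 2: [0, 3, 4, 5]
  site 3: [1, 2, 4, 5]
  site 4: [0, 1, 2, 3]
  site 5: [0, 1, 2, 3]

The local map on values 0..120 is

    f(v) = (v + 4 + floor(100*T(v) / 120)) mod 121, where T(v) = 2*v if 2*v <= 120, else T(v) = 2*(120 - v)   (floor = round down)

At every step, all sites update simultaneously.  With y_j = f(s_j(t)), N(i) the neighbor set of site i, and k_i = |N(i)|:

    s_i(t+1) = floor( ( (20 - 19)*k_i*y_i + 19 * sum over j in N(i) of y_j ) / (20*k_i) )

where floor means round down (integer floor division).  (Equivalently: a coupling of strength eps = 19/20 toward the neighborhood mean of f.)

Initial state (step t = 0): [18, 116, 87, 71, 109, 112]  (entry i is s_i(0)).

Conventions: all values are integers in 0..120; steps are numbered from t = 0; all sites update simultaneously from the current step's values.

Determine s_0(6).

Simulating step by step:
t=0: [18, 116, 87, 71, 109, 112]
t=1: [14, 25, 26, 13, 28, 28]
t=2: [73, 59, 59, 72, 56, 56]
t=3: [35, 33, 33, 35, 36, 36]
t=4: [96, 98, 98, 96, 94, 94]
t=5: [18, 19, 19, 18, 18, 18]
t=6: [52, 52, 52, 52, 52, 52]

Answer: s_0(6) = 52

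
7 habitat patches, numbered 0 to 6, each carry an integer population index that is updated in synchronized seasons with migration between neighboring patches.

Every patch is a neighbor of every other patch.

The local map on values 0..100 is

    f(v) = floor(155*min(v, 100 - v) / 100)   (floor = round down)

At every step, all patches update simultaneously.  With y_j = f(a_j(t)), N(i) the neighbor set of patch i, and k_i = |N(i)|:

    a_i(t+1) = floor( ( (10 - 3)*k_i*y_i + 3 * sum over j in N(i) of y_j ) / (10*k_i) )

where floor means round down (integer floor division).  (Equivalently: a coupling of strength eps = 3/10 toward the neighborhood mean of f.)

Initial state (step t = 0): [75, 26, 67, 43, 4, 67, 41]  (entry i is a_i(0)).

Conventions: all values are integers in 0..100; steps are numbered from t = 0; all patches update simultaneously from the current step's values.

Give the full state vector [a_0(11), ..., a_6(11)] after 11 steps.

Answer: [42, 42, 48, 44, 40, 48, 44]

Derivation:
t=0: [75, 26, 67, 43, 4, 67, 41]
t=1: [40, 41, 48, 58, 19, 48, 56]
t=2: [62, 62, 69, 64, 40, 69, 65]
t=3: [56, 56, 50, 54, 59, 50, 54]
t=4: [68, 68, 74, 70, 65, 74, 70]
t=5: [48, 48, 42, 46, 51, 42, 46]
t=6: [72, 72, 67, 70, 73, 67, 70]
t=7: [44, 44, 49, 45, 42, 49, 45]
t=8: [68, 68, 73, 69, 66, 73, 69]
t=9: [48, 48, 43, 47, 50, 43, 47]
t=10: [73, 73, 67, 71, 75, 67, 71]
t=11: [42, 42, 48, 44, 40, 48, 44]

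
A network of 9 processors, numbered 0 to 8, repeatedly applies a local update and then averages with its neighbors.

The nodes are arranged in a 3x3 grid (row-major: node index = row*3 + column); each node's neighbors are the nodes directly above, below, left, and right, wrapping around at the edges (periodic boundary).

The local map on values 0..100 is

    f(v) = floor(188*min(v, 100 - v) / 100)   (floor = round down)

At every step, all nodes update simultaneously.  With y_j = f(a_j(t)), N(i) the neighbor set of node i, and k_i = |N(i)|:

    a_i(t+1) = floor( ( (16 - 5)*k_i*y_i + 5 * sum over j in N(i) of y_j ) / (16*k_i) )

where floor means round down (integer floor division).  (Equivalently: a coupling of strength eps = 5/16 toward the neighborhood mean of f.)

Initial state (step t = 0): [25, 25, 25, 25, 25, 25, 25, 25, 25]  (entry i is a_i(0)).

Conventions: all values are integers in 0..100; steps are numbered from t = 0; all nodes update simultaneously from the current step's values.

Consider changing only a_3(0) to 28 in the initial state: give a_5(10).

Simulating step by step:
t=0: [25, 25, 25, 28, 25, 25, 25, 25, 25]
t=1: [47, 47, 47, 50, 47, 47, 47, 47, 47]
t=2: [88, 88, 88, 92, 88, 88, 88, 88, 88]
t=3: [21, 22, 22, 17, 21, 21, 21, 22, 22]
t=4: [38, 40, 40, 33, 38, 38, 38, 40, 40]
t=5: [70, 74, 74, 64, 70, 70, 70, 74, 74]
t=6: [55, 49, 49, 63, 55, 55, 55, 49, 49]
t=7: [84, 90, 90, 73, 84, 84, 84, 90, 90]
t=8: [29, 19, 19, 43, 29, 29, 29, 19, 19]
t=9: [53, 37, 37, 71, 53, 53, 53, 37, 37]
t=10: [82, 71, 71, 64, 82, 82, 82, 71, 71]

Answer: a_5(10) = 82
Key observation: This trace re-runs the system from the modified initial state.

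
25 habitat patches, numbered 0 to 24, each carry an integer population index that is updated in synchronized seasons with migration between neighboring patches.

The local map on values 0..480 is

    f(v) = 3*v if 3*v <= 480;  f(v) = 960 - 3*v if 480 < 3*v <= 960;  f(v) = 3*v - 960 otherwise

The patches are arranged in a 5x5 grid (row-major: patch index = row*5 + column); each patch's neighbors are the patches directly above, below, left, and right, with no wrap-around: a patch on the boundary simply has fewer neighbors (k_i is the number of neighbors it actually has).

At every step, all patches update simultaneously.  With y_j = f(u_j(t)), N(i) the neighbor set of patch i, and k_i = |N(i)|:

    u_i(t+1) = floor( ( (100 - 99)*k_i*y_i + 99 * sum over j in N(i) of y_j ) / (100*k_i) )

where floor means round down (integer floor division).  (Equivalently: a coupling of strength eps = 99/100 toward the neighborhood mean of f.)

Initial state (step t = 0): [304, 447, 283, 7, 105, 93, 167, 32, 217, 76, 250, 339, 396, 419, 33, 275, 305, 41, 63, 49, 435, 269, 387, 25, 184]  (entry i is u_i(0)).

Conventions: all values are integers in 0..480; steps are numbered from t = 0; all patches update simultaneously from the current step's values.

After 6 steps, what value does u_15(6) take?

Answer: u_15(6) = 378

Derivation:
t=0: [304, 447, 283, 7, 105, 93, 167, 32, 217, 76, 250, 339, 396, 419, 33, 275, 305, 41, 63, 49, 435, 269, 387, 25, 184]
t=1: [327, 207, 165, 242, 126, 239, 205, 274, 161, 240, 157, 233, 144, 207, 222, 199, 116, 165, 160, 231, 146, 196, 117, 264, 113]
t=2: [288, 277, 239, 437, 238, 278, 246, 426, 240, 381, 290, 397, 302, 419, 282, 418, 365, 403, 311, 369, 368, 378, 335, 387, 218]
t=3: [127, 186, 265, 244, 266, 135, 201, 191, 286, 199, 215, 126, 271, 110, 208, 124, 235, 67, 221, 148, 233, 108, 206, 126, 175]
t=4: [403, 302, 337, 143, 294, 351, 392, 194, 324, 201, 384, 269, 322, 221, 378, 277, 318, 259, 337, 356, 347, 286, 301, 358, 411]
t=5: [75, 170, 284, 50, 389, 217, 169, 74, 361, 90, 125, 105, 250, 63, 253, 93, 140, 31, 174, 165, 115, 48, 132, 126, 112]
t=6: [377, 263, 272, 146, 209, 350, 325, 223, 206, 177, 301, 364, 204, 242, 306, 378, 209, 363, 282, 326, 212, 384, 206, 389, 420]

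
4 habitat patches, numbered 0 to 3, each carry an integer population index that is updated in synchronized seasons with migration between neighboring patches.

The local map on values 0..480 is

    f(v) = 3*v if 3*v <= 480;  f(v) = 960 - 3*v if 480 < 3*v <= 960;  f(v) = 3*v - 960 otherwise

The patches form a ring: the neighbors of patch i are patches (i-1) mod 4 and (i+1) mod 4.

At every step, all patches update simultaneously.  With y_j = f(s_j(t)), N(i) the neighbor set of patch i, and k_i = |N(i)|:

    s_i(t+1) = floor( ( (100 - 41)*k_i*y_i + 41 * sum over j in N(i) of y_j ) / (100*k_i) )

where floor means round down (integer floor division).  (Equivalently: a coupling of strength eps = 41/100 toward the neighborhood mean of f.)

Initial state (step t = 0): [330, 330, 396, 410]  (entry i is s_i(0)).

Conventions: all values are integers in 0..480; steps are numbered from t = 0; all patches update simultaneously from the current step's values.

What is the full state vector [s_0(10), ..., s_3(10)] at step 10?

Simulating step by step:
t=0: [330, 330, 396, 410]
t=1: [79, 70, 196, 212]
t=2: [249, 248, 328, 316]
t=3: [172, 176, 60, 55]
t=4: [384, 382, 228, 225]
t=5: [209, 205, 259, 264]
t=6: [301, 309, 213, 204]
t=7: [111, 96, 267, 282]
t=8: [278, 270, 176, 168]
t=9: [198, 202, 379, 383]
t=10: [327, 320, 215, 222]

Answer: [327, 320, 215, 222]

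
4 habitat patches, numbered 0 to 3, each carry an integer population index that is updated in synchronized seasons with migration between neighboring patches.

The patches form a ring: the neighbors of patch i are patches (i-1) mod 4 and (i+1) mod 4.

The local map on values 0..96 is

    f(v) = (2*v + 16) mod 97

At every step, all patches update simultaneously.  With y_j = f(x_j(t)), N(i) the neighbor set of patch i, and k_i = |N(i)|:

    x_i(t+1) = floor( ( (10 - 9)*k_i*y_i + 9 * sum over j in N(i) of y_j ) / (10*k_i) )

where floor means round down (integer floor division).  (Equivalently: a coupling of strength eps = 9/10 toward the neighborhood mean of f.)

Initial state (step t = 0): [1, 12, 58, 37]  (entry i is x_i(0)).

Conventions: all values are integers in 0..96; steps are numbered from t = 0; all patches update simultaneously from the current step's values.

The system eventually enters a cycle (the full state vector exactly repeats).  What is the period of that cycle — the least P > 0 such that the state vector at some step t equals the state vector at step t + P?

Answer: 4
Key observation: The state at step 3, [11, 55, 11, 55], reappears at step 7 — and no state repeats earlier — so the cycle the system enters has period 4.

Derivation:
t=0: [1, 12, 58, 37]
t=1: [60, 27, 62, 32]
t=2: [71, 43, 71, 44]
t=3: [11, 55, 11, 55]
t=4: [29, 37, 29, 37]
t=5: [88, 75, 88, 75]
t=6: [71, 92, 71, 92]
t=7: [11, 55, 11, 55]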